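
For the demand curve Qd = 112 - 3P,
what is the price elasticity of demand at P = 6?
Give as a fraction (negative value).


dQ/dP = -3
At P = 6: Q = 112 - 3*6 = 94
E = (dQ/dP)(P/Q) = (-3)(6/94) = -9/47

-9/47


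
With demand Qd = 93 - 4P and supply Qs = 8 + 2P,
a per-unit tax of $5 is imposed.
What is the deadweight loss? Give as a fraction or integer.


Pre-tax equilibrium quantity: Q* = 109/3
Post-tax equilibrium quantity: Q_tax = 89/3
Reduction in quantity: Q* - Q_tax = 20/3
DWL = (1/2) * tax * (Q* - Q_tax)
DWL = (1/2) * 5 * 20/3 = 50/3

50/3


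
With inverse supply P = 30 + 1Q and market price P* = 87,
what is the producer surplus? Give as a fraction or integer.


Minimum supply price (at Q=0): P_min = 30
Quantity supplied at P* = 87:
Q* = (87 - 30)/1 = 57
PS = (1/2) * Q* * (P* - P_min)
PS = (1/2) * 57 * (87 - 30)
PS = (1/2) * 57 * 57 = 3249/2

3249/2


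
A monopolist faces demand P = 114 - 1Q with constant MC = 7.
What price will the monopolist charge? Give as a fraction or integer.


MR = 114 - 2Q
Set MR = MC: 114 - 2Q = 7
Q* = 107/2
Substitute into demand:
P* = 114 - 1*107/2 = 121/2

121/2


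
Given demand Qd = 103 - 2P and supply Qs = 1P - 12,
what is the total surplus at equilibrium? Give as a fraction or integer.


Find equilibrium: 103 - 2P = 1P - 12
103 + 12 = 3P
P* = 115/3 = 115/3
Q* = 1*115/3 - 12 = 79/3
Inverse demand: P = 103/2 - Q/2, so P_max = 103/2
Inverse supply: P = 12 + Q/1, so P_min = 12
CS = (1/2) * 79/3 * (103/2 - 115/3) = 6241/36
PS = (1/2) * 79/3 * (115/3 - 12) = 6241/18
TS = CS + PS = 6241/36 + 6241/18 = 6241/12

6241/12


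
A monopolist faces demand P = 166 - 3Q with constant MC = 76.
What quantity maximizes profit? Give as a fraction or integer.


TR = P*Q = (166 - 3Q)Q = 166Q - 3Q^2
MR = dTR/dQ = 166 - 6Q
Set MR = MC:
166 - 6Q = 76
90 = 6Q
Q* = 90/6 = 15

15


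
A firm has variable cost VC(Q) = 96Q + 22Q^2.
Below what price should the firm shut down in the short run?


AVC(Q) = VC(Q)/Q = 96 + 22Q
AVC is increasing in Q, so minimum AVC is at Q -> 0+.
Min AVC = 96
The firm should shut down if P < 96.

96


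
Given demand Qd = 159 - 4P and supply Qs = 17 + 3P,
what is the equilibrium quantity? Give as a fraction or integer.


First find equilibrium price:
159 - 4P = 17 + 3P
P* = 142/7 = 142/7
Then substitute into demand:
Q* = 159 - 4 * 142/7 = 545/7

545/7


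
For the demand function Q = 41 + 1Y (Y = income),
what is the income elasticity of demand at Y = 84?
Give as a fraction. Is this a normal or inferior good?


dQ/dY = 1
At Y = 84: Q = 41 + 1*84 = 125
Ey = (dQ/dY)(Y/Q) = 1 * 84 / 125 = 84/125
Since Ey > 0, this is a normal good.

84/125 (normal good)


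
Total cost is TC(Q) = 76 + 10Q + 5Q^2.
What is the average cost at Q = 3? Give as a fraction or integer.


TC(3) = 76 + 10*3 + 5*3^2
TC(3) = 76 + 30 + 45 = 151
AC = TC/Q = 151/3 = 151/3

151/3


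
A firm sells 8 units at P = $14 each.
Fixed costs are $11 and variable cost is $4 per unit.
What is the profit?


Total Revenue = P * Q = 14 * 8 = $112
Total Cost = FC + VC*Q = 11 + 4*8 = $43
Profit = TR - TC = 112 - 43 = $69

$69


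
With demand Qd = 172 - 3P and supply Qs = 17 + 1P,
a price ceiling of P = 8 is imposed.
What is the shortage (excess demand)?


At P = 8:
Qd = 172 - 3*8 = 148
Qs = 17 + 1*8 = 25
Shortage = Qd - Qs = 148 - 25 = 123

123


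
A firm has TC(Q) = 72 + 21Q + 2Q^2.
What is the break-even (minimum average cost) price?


AC(Q) = 72/Q + 21 + 2Q
To minimize: dAC/dQ = -72/Q^2 + 2 = 0
Q^2 = 72/2 = 36
Q* = 6
Min AC = 72/6 + 21 + 2*6
Min AC = 12 + 21 + 12 = 45

45


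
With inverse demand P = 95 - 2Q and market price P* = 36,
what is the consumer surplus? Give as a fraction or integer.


Maximum willingness to pay (at Q=0): P_max = 95
Quantity demanded at P* = 36:
Q* = (95 - 36)/2 = 59/2
CS = (1/2) * Q* * (P_max - P*)
CS = (1/2) * 59/2 * (95 - 36)
CS = (1/2) * 59/2 * 59 = 3481/4

3481/4


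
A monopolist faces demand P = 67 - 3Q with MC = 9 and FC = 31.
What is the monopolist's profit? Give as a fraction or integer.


MR = MC: 67 - 6Q = 9
Q* = 29/3
P* = 67 - 3*29/3 = 38
Profit = (P* - MC)*Q* - FC
= (38 - 9)*29/3 - 31
= 29*29/3 - 31
= 841/3 - 31 = 748/3

748/3


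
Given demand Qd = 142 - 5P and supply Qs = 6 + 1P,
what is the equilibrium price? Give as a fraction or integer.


At equilibrium, Qd = Qs.
142 - 5P = 6 + 1P
142 - 6 = 5P + 1P
136 = 6P
P* = 136/6 = 68/3

68/3


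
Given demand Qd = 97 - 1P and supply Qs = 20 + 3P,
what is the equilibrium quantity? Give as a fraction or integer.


First find equilibrium price:
97 - 1P = 20 + 3P
P* = 77/4 = 77/4
Then substitute into demand:
Q* = 97 - 1 * 77/4 = 311/4

311/4


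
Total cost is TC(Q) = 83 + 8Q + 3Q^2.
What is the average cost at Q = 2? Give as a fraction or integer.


TC(2) = 83 + 8*2 + 3*2^2
TC(2) = 83 + 16 + 12 = 111
AC = TC/Q = 111/2 = 111/2

111/2


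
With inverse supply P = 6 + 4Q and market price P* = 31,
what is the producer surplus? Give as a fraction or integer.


Minimum supply price (at Q=0): P_min = 6
Quantity supplied at P* = 31:
Q* = (31 - 6)/4 = 25/4
PS = (1/2) * Q* * (P* - P_min)
PS = (1/2) * 25/4 * (31 - 6)
PS = (1/2) * 25/4 * 25 = 625/8

625/8


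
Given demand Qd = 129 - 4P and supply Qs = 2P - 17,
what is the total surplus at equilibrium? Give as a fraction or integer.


Find equilibrium: 129 - 4P = 2P - 17
129 + 17 = 6P
P* = 146/6 = 73/3
Q* = 2*73/3 - 17 = 95/3
Inverse demand: P = 129/4 - Q/4, so P_max = 129/4
Inverse supply: P = 17/2 + Q/2, so P_min = 17/2
CS = (1/2) * 95/3 * (129/4 - 73/3) = 9025/72
PS = (1/2) * 95/3 * (73/3 - 17/2) = 9025/36
TS = CS + PS = 9025/72 + 9025/36 = 9025/24

9025/24


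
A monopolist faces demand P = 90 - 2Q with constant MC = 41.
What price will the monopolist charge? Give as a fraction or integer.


MR = 90 - 4Q
Set MR = MC: 90 - 4Q = 41
Q* = 49/4
Substitute into demand:
P* = 90 - 2*49/4 = 131/2

131/2


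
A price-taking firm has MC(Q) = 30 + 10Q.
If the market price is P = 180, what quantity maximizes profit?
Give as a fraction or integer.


In perfect competition, profit is maximized where P = MC.
180 = 30 + 10Q
150 = 10Q
Q* = 150/10 = 15

15


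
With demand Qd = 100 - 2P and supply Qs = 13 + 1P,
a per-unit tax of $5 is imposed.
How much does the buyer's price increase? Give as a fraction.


With a per-unit tax, the buyer's price increase depends on relative slopes.
Supply slope: d = 1, Demand slope: b = 2
Buyer's price increase = d * tax / (b + d)
= 1 * 5 / (2 + 1)
= 5 / 3 = 5/3

5/3


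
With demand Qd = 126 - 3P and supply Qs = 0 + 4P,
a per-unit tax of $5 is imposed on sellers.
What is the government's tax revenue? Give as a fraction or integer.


With tax on sellers, new supply: Qs' = 0 + 4(P - 5)
= 4P - 20
New equilibrium quantity:
Q_new = 444/7
Tax revenue = tax * Q_new = 5 * 444/7 = 2220/7

2220/7


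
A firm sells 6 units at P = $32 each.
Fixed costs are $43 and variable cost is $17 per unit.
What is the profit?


Total Revenue = P * Q = 32 * 6 = $192
Total Cost = FC + VC*Q = 43 + 17*6 = $145
Profit = TR - TC = 192 - 145 = $47

$47


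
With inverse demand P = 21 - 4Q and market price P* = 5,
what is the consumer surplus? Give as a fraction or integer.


Maximum willingness to pay (at Q=0): P_max = 21
Quantity demanded at P* = 5:
Q* = (21 - 5)/4 = 4
CS = (1/2) * Q* * (P_max - P*)
CS = (1/2) * 4 * (21 - 5)
CS = (1/2) * 4 * 16 = 32

32


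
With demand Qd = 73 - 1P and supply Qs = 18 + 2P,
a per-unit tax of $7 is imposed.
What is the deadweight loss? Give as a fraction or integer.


Pre-tax equilibrium quantity: Q* = 164/3
Post-tax equilibrium quantity: Q_tax = 50
Reduction in quantity: Q* - Q_tax = 14/3
DWL = (1/2) * tax * (Q* - Q_tax)
DWL = (1/2) * 7 * 14/3 = 49/3

49/3


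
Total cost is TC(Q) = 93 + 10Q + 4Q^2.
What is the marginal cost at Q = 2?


MC = dTC/dQ = 10 + 2*4*Q
At Q = 2:
MC = 10 + 8*2
MC = 10 + 16 = 26

26


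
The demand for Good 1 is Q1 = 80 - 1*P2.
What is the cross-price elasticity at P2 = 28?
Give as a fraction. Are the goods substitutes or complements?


dQ1/dP2 = -1
At P2 = 28: Q1 = 80 - 1*28 = 52
Exy = (dQ1/dP2)(P2/Q1) = -1 * 28 / 52 = -7/13
Since Exy < 0, the goods are complements.

-7/13 (complements)


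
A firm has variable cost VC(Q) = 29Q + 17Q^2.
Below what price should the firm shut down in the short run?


AVC(Q) = VC(Q)/Q = 29 + 17Q
AVC is increasing in Q, so minimum AVC is at Q -> 0+.
Min AVC = 29
The firm should shut down if P < 29.

29


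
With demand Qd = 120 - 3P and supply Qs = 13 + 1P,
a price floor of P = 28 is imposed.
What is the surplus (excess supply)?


At P = 28:
Qd = 120 - 3*28 = 36
Qs = 13 + 1*28 = 41
Surplus = Qs - Qd = 41 - 36 = 5

5


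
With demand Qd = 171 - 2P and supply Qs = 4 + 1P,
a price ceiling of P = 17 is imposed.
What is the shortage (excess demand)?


At P = 17:
Qd = 171 - 2*17 = 137
Qs = 4 + 1*17 = 21
Shortage = Qd - Qs = 137 - 21 = 116

116


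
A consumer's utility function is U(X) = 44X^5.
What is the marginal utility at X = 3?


MU = dU/dX = 44*5*X^(5-1)
MU = 220*X^4
At X = 3:
MU = 220 * 3^4
MU = 220 * 81 = 17820

17820


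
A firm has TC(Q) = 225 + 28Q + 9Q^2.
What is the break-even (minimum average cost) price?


AC(Q) = 225/Q + 28 + 9Q
To minimize: dAC/dQ = -225/Q^2 + 9 = 0
Q^2 = 225/9 = 25
Q* = 5
Min AC = 225/5 + 28 + 9*5
Min AC = 45 + 28 + 45 = 118

118


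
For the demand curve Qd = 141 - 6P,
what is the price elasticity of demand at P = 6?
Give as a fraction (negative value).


dQ/dP = -6
At P = 6: Q = 141 - 6*6 = 105
E = (dQ/dP)(P/Q) = (-6)(6/105) = -12/35

-12/35


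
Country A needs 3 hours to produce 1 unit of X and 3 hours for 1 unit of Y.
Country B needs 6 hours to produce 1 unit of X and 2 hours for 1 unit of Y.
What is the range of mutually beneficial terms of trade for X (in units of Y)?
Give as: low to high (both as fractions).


Opportunity cost of X for Country A = hours_X / hours_Y = 3/3 = 1 units of Y
Opportunity cost of X for Country B = hours_X / hours_Y = 6/2 = 3 units of Y
Terms of trade must be between the two opportunity costs.
Range: 1 to 3

1 to 3


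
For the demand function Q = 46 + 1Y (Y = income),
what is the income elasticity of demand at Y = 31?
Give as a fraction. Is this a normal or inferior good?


dQ/dY = 1
At Y = 31: Q = 46 + 1*31 = 77
Ey = (dQ/dY)(Y/Q) = 1 * 31 / 77 = 31/77
Since Ey > 0, this is a normal good.

31/77 (normal good)


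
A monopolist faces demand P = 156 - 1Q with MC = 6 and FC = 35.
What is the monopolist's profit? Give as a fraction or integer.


MR = MC: 156 - 2Q = 6
Q* = 75
P* = 156 - 1*75 = 81
Profit = (P* - MC)*Q* - FC
= (81 - 6)*75 - 35
= 75*75 - 35
= 5625 - 35 = 5590

5590


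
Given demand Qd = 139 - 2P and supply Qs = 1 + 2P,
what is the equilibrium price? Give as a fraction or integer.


At equilibrium, Qd = Qs.
139 - 2P = 1 + 2P
139 - 1 = 2P + 2P
138 = 4P
P* = 138/4 = 69/2

69/2


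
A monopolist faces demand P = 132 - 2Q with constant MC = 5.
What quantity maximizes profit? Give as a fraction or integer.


TR = P*Q = (132 - 2Q)Q = 132Q - 2Q^2
MR = dTR/dQ = 132 - 4Q
Set MR = MC:
132 - 4Q = 5
127 = 4Q
Q* = 127/4 = 127/4

127/4


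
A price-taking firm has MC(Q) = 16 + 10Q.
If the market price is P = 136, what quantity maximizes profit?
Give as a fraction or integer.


In perfect competition, profit is maximized where P = MC.
136 = 16 + 10Q
120 = 10Q
Q* = 120/10 = 12

12


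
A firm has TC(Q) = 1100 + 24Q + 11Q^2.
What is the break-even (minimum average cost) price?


AC(Q) = 1100/Q + 24 + 11Q
To minimize: dAC/dQ = -1100/Q^2 + 11 = 0
Q^2 = 1100/11 = 100
Q* = 10
Min AC = 1100/10 + 24 + 11*10
Min AC = 110 + 24 + 110 = 244

244


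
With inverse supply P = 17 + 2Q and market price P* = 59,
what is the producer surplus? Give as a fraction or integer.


Minimum supply price (at Q=0): P_min = 17
Quantity supplied at P* = 59:
Q* = (59 - 17)/2 = 21
PS = (1/2) * Q* * (P* - P_min)
PS = (1/2) * 21 * (59 - 17)
PS = (1/2) * 21 * 42 = 441

441


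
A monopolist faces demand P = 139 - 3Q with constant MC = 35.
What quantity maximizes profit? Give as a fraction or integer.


TR = P*Q = (139 - 3Q)Q = 139Q - 3Q^2
MR = dTR/dQ = 139 - 6Q
Set MR = MC:
139 - 6Q = 35
104 = 6Q
Q* = 104/6 = 52/3

52/3


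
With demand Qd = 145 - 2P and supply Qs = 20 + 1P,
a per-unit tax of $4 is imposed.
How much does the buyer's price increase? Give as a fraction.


With a per-unit tax, the buyer's price increase depends on relative slopes.
Supply slope: d = 1, Demand slope: b = 2
Buyer's price increase = d * tax / (b + d)
= 1 * 4 / (2 + 1)
= 4 / 3 = 4/3

4/3


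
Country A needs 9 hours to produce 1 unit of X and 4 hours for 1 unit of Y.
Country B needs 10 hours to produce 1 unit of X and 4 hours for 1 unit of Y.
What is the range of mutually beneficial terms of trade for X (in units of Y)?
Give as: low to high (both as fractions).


Opportunity cost of X for Country A = hours_X / hours_Y = 9/4 = 9/4 units of Y
Opportunity cost of X for Country B = hours_X / hours_Y = 10/4 = 5/2 units of Y
Terms of trade must be between the two opportunity costs.
Range: 9/4 to 5/2

9/4 to 5/2


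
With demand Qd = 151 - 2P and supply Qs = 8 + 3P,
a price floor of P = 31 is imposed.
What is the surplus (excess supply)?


At P = 31:
Qd = 151 - 2*31 = 89
Qs = 8 + 3*31 = 101
Surplus = Qs - Qd = 101 - 89 = 12

12


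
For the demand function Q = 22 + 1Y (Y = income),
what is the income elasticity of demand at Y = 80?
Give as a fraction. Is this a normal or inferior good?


dQ/dY = 1
At Y = 80: Q = 22 + 1*80 = 102
Ey = (dQ/dY)(Y/Q) = 1 * 80 / 102 = 40/51
Since Ey > 0, this is a normal good.

40/51 (normal good)


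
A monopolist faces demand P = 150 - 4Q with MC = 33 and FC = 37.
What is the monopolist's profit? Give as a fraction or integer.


MR = MC: 150 - 8Q = 33
Q* = 117/8
P* = 150 - 4*117/8 = 183/2
Profit = (P* - MC)*Q* - FC
= (183/2 - 33)*117/8 - 37
= 117/2*117/8 - 37
= 13689/16 - 37 = 13097/16

13097/16


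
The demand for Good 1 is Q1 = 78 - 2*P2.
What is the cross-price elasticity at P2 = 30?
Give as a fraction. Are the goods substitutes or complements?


dQ1/dP2 = -2
At P2 = 30: Q1 = 78 - 2*30 = 18
Exy = (dQ1/dP2)(P2/Q1) = -2 * 30 / 18 = -10/3
Since Exy < 0, the goods are complements.

-10/3 (complements)


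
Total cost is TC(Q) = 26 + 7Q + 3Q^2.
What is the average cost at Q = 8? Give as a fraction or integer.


TC(8) = 26 + 7*8 + 3*8^2
TC(8) = 26 + 56 + 192 = 274
AC = TC/Q = 274/8 = 137/4

137/4


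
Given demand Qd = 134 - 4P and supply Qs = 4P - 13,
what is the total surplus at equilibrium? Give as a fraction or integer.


Find equilibrium: 134 - 4P = 4P - 13
134 + 13 = 8P
P* = 147/8 = 147/8
Q* = 4*147/8 - 13 = 121/2
Inverse demand: P = 67/2 - Q/4, so P_max = 67/2
Inverse supply: P = 13/4 + Q/4, so P_min = 13/4
CS = (1/2) * 121/2 * (67/2 - 147/8) = 14641/32
PS = (1/2) * 121/2 * (147/8 - 13/4) = 14641/32
TS = CS + PS = 14641/32 + 14641/32 = 14641/16

14641/16


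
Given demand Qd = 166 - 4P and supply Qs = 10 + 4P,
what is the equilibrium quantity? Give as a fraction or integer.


First find equilibrium price:
166 - 4P = 10 + 4P
P* = 156/8 = 39/2
Then substitute into demand:
Q* = 166 - 4 * 39/2 = 88

88


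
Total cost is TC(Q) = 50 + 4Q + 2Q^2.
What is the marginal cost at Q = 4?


MC = dTC/dQ = 4 + 2*2*Q
At Q = 4:
MC = 4 + 4*4
MC = 4 + 16 = 20

20


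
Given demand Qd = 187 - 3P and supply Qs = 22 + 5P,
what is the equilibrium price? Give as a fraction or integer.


At equilibrium, Qd = Qs.
187 - 3P = 22 + 5P
187 - 22 = 3P + 5P
165 = 8P
P* = 165/8 = 165/8

165/8


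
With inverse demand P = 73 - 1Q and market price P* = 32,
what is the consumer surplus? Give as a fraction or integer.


Maximum willingness to pay (at Q=0): P_max = 73
Quantity demanded at P* = 32:
Q* = (73 - 32)/1 = 41
CS = (1/2) * Q* * (P_max - P*)
CS = (1/2) * 41 * (73 - 32)
CS = (1/2) * 41 * 41 = 1681/2

1681/2


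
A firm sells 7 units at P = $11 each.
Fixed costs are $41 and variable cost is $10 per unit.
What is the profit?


Total Revenue = P * Q = 11 * 7 = $77
Total Cost = FC + VC*Q = 41 + 10*7 = $111
Profit = TR - TC = 77 - 111 = $-34

$-34


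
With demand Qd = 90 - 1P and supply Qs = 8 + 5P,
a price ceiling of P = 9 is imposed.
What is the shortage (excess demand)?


At P = 9:
Qd = 90 - 1*9 = 81
Qs = 8 + 5*9 = 53
Shortage = Qd - Qs = 81 - 53 = 28

28


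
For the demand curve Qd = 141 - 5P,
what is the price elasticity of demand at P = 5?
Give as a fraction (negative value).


dQ/dP = -5
At P = 5: Q = 141 - 5*5 = 116
E = (dQ/dP)(P/Q) = (-5)(5/116) = -25/116

-25/116


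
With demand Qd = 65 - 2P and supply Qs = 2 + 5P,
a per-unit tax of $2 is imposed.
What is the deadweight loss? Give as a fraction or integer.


Pre-tax equilibrium quantity: Q* = 47
Post-tax equilibrium quantity: Q_tax = 309/7
Reduction in quantity: Q* - Q_tax = 20/7
DWL = (1/2) * tax * (Q* - Q_tax)
DWL = (1/2) * 2 * 20/7 = 20/7

20/7


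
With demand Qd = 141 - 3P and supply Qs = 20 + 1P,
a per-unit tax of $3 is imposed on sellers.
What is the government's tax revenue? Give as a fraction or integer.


With tax on sellers, new supply: Qs' = 20 + 1(P - 3)
= 17 + 1P
New equilibrium quantity:
Q_new = 48
Tax revenue = tax * Q_new = 3 * 48 = 144

144


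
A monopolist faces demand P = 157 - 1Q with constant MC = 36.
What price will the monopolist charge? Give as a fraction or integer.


MR = 157 - 2Q
Set MR = MC: 157 - 2Q = 36
Q* = 121/2
Substitute into demand:
P* = 157 - 1*121/2 = 193/2

193/2


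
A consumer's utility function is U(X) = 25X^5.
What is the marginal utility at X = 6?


MU = dU/dX = 25*5*X^(5-1)
MU = 125*X^4
At X = 6:
MU = 125 * 6^4
MU = 125 * 1296 = 162000

162000


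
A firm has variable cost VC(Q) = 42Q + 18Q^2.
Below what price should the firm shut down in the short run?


AVC(Q) = VC(Q)/Q = 42 + 18Q
AVC is increasing in Q, so minimum AVC is at Q -> 0+.
Min AVC = 42
The firm should shut down if P < 42.

42


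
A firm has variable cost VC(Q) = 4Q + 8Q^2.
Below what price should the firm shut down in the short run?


AVC(Q) = VC(Q)/Q = 4 + 8Q
AVC is increasing in Q, so minimum AVC is at Q -> 0+.
Min AVC = 4
The firm should shut down if P < 4.

4


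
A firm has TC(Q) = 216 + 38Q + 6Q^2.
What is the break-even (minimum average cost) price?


AC(Q) = 216/Q + 38 + 6Q
To minimize: dAC/dQ = -216/Q^2 + 6 = 0
Q^2 = 216/6 = 36
Q* = 6
Min AC = 216/6 + 38 + 6*6
Min AC = 36 + 38 + 36 = 110

110


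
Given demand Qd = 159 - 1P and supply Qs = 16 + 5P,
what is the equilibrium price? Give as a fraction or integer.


At equilibrium, Qd = Qs.
159 - 1P = 16 + 5P
159 - 16 = 1P + 5P
143 = 6P
P* = 143/6 = 143/6

143/6


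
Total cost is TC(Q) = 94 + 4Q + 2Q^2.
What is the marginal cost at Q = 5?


MC = dTC/dQ = 4 + 2*2*Q
At Q = 5:
MC = 4 + 4*5
MC = 4 + 20 = 24

24


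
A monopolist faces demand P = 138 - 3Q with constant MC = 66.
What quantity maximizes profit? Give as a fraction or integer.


TR = P*Q = (138 - 3Q)Q = 138Q - 3Q^2
MR = dTR/dQ = 138 - 6Q
Set MR = MC:
138 - 6Q = 66
72 = 6Q
Q* = 72/6 = 12

12


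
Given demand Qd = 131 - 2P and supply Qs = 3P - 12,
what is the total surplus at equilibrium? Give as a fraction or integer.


Find equilibrium: 131 - 2P = 3P - 12
131 + 12 = 5P
P* = 143/5 = 143/5
Q* = 3*143/5 - 12 = 369/5
Inverse demand: P = 131/2 - Q/2, so P_max = 131/2
Inverse supply: P = 4 + Q/3, so P_min = 4
CS = (1/2) * 369/5 * (131/2 - 143/5) = 136161/100
PS = (1/2) * 369/5 * (143/5 - 4) = 45387/50
TS = CS + PS = 136161/100 + 45387/50 = 45387/20

45387/20


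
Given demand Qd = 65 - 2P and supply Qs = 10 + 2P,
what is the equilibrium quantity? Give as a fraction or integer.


First find equilibrium price:
65 - 2P = 10 + 2P
P* = 55/4 = 55/4
Then substitute into demand:
Q* = 65 - 2 * 55/4 = 75/2

75/2


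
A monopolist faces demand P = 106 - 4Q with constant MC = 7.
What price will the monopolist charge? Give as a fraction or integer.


MR = 106 - 8Q
Set MR = MC: 106 - 8Q = 7
Q* = 99/8
Substitute into demand:
P* = 106 - 4*99/8 = 113/2

113/2


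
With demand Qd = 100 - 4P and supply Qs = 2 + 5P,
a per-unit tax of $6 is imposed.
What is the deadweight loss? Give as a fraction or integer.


Pre-tax equilibrium quantity: Q* = 508/9
Post-tax equilibrium quantity: Q_tax = 388/9
Reduction in quantity: Q* - Q_tax = 40/3
DWL = (1/2) * tax * (Q* - Q_tax)
DWL = (1/2) * 6 * 40/3 = 40

40


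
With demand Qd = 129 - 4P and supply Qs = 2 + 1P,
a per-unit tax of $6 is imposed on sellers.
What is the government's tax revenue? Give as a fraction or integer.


With tax on sellers, new supply: Qs' = 2 + 1(P - 6)
= 1P - 4
New equilibrium quantity:
Q_new = 113/5
Tax revenue = tax * Q_new = 6 * 113/5 = 678/5

678/5


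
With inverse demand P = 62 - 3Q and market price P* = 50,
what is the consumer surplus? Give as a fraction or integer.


Maximum willingness to pay (at Q=0): P_max = 62
Quantity demanded at P* = 50:
Q* = (62 - 50)/3 = 4
CS = (1/2) * Q* * (P_max - P*)
CS = (1/2) * 4 * (62 - 50)
CS = (1/2) * 4 * 12 = 24

24


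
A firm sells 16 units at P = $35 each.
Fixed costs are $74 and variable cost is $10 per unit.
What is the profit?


Total Revenue = P * Q = 35 * 16 = $560
Total Cost = FC + VC*Q = 74 + 10*16 = $234
Profit = TR - TC = 560 - 234 = $326

$326


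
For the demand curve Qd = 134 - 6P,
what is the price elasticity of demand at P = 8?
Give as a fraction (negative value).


dQ/dP = -6
At P = 8: Q = 134 - 6*8 = 86
E = (dQ/dP)(P/Q) = (-6)(8/86) = -24/43

-24/43


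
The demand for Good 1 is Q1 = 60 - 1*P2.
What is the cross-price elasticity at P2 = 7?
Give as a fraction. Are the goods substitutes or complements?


dQ1/dP2 = -1
At P2 = 7: Q1 = 60 - 1*7 = 53
Exy = (dQ1/dP2)(P2/Q1) = -1 * 7 / 53 = -7/53
Since Exy < 0, the goods are complements.

-7/53 (complements)


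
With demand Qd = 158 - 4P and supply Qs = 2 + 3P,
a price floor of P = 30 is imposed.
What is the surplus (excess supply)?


At P = 30:
Qd = 158 - 4*30 = 38
Qs = 2 + 3*30 = 92
Surplus = Qs - Qd = 92 - 38 = 54

54


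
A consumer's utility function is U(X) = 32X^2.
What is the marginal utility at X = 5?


MU = dU/dX = 32*2*X^(2-1)
MU = 64*X^1
At X = 5:
MU = 64 * 5^1
MU = 64 * 5 = 320

320


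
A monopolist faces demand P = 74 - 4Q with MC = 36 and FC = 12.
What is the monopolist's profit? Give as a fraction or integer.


MR = MC: 74 - 8Q = 36
Q* = 19/4
P* = 74 - 4*19/4 = 55
Profit = (P* - MC)*Q* - FC
= (55 - 36)*19/4 - 12
= 19*19/4 - 12
= 361/4 - 12 = 313/4

313/4


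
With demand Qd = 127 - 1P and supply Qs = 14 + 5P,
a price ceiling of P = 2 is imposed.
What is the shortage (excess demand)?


At P = 2:
Qd = 127 - 1*2 = 125
Qs = 14 + 5*2 = 24
Shortage = Qd - Qs = 125 - 24 = 101

101


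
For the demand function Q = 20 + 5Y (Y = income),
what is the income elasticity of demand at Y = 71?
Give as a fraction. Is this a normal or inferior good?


dQ/dY = 5
At Y = 71: Q = 20 + 5*71 = 375
Ey = (dQ/dY)(Y/Q) = 5 * 71 / 375 = 71/75
Since Ey > 0, this is a normal good.

71/75 (normal good)


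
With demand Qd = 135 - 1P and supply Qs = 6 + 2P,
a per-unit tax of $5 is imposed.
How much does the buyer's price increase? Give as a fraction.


With a per-unit tax, the buyer's price increase depends on relative slopes.
Supply slope: d = 2, Demand slope: b = 1
Buyer's price increase = d * tax / (b + d)
= 2 * 5 / (1 + 2)
= 10 / 3 = 10/3

10/3


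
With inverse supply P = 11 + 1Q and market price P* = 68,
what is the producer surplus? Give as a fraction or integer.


Minimum supply price (at Q=0): P_min = 11
Quantity supplied at P* = 68:
Q* = (68 - 11)/1 = 57
PS = (1/2) * Q* * (P* - P_min)
PS = (1/2) * 57 * (68 - 11)
PS = (1/2) * 57 * 57 = 3249/2

3249/2


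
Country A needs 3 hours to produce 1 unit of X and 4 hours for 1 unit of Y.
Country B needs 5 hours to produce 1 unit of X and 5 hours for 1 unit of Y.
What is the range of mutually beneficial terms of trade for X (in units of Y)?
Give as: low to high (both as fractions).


Opportunity cost of X for Country A = hours_X / hours_Y = 3/4 = 3/4 units of Y
Opportunity cost of X for Country B = hours_X / hours_Y = 5/5 = 1 units of Y
Terms of trade must be between the two opportunity costs.
Range: 3/4 to 1

3/4 to 1


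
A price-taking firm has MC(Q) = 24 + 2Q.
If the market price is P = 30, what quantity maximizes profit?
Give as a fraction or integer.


In perfect competition, profit is maximized where P = MC.
30 = 24 + 2Q
6 = 2Q
Q* = 6/2 = 3

3


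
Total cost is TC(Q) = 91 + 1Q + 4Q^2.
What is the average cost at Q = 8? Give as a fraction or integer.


TC(8) = 91 + 1*8 + 4*8^2
TC(8) = 91 + 8 + 256 = 355
AC = TC/Q = 355/8 = 355/8

355/8


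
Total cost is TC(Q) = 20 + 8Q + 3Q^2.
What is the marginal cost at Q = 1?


MC = dTC/dQ = 8 + 2*3*Q
At Q = 1:
MC = 8 + 6*1
MC = 8 + 6 = 14

14


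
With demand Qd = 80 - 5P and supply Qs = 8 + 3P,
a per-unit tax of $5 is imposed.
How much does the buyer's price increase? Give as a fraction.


With a per-unit tax, the buyer's price increase depends on relative slopes.
Supply slope: d = 3, Demand slope: b = 5
Buyer's price increase = d * tax / (b + d)
= 3 * 5 / (5 + 3)
= 15 / 8 = 15/8

15/8


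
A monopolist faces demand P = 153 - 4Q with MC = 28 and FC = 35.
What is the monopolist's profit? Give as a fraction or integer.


MR = MC: 153 - 8Q = 28
Q* = 125/8
P* = 153 - 4*125/8 = 181/2
Profit = (P* - MC)*Q* - FC
= (181/2 - 28)*125/8 - 35
= 125/2*125/8 - 35
= 15625/16 - 35 = 15065/16

15065/16


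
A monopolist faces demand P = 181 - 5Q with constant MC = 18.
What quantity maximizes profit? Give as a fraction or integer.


TR = P*Q = (181 - 5Q)Q = 181Q - 5Q^2
MR = dTR/dQ = 181 - 10Q
Set MR = MC:
181 - 10Q = 18
163 = 10Q
Q* = 163/10 = 163/10

163/10


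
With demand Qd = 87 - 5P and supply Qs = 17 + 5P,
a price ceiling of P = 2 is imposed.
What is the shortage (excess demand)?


At P = 2:
Qd = 87 - 5*2 = 77
Qs = 17 + 5*2 = 27
Shortage = Qd - Qs = 77 - 27 = 50

50


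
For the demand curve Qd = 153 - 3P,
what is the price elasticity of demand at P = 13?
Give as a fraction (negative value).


dQ/dP = -3
At P = 13: Q = 153 - 3*13 = 114
E = (dQ/dP)(P/Q) = (-3)(13/114) = -13/38

-13/38


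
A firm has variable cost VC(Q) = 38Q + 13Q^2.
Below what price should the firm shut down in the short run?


AVC(Q) = VC(Q)/Q = 38 + 13Q
AVC is increasing in Q, so minimum AVC is at Q -> 0+.
Min AVC = 38
The firm should shut down if P < 38.

38


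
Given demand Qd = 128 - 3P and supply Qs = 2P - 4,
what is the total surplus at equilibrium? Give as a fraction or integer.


Find equilibrium: 128 - 3P = 2P - 4
128 + 4 = 5P
P* = 132/5 = 132/5
Q* = 2*132/5 - 4 = 244/5
Inverse demand: P = 128/3 - Q/3, so P_max = 128/3
Inverse supply: P = 2 + Q/2, so P_min = 2
CS = (1/2) * 244/5 * (128/3 - 132/5) = 29768/75
PS = (1/2) * 244/5 * (132/5 - 2) = 14884/25
TS = CS + PS = 29768/75 + 14884/25 = 14884/15

14884/15


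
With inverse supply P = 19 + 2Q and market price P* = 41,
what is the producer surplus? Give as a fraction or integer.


Minimum supply price (at Q=0): P_min = 19
Quantity supplied at P* = 41:
Q* = (41 - 19)/2 = 11
PS = (1/2) * Q* * (P* - P_min)
PS = (1/2) * 11 * (41 - 19)
PS = (1/2) * 11 * 22 = 121

121


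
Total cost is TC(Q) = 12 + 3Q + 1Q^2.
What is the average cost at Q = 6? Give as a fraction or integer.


TC(6) = 12 + 3*6 + 1*6^2
TC(6) = 12 + 18 + 36 = 66
AC = TC/Q = 66/6 = 11

11


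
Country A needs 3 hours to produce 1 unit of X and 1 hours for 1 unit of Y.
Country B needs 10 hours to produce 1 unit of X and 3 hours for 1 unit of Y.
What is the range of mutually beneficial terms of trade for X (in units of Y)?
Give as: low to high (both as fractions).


Opportunity cost of X for Country A = hours_X / hours_Y = 3/1 = 3 units of Y
Opportunity cost of X for Country B = hours_X / hours_Y = 10/3 = 10/3 units of Y
Terms of trade must be between the two opportunity costs.
Range: 3 to 10/3

3 to 10/3


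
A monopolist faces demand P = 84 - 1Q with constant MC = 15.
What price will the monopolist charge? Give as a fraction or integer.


MR = 84 - 2Q
Set MR = MC: 84 - 2Q = 15
Q* = 69/2
Substitute into demand:
P* = 84 - 1*69/2 = 99/2

99/2


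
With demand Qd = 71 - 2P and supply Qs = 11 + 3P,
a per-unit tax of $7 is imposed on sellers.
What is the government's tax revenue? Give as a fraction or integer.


With tax on sellers, new supply: Qs' = 11 + 3(P - 7)
= 3P - 10
New equilibrium quantity:
Q_new = 193/5
Tax revenue = tax * Q_new = 7 * 193/5 = 1351/5

1351/5


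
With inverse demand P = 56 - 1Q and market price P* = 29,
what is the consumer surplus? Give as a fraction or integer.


Maximum willingness to pay (at Q=0): P_max = 56
Quantity demanded at P* = 29:
Q* = (56 - 29)/1 = 27
CS = (1/2) * Q* * (P_max - P*)
CS = (1/2) * 27 * (56 - 29)
CS = (1/2) * 27 * 27 = 729/2

729/2


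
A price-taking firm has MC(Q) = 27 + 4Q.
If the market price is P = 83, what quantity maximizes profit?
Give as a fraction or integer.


In perfect competition, profit is maximized where P = MC.
83 = 27 + 4Q
56 = 4Q
Q* = 56/4 = 14

14


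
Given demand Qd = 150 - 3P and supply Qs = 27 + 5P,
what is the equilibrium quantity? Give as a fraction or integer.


First find equilibrium price:
150 - 3P = 27 + 5P
P* = 123/8 = 123/8
Then substitute into demand:
Q* = 150 - 3 * 123/8 = 831/8

831/8


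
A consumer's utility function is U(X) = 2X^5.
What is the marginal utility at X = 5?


MU = dU/dX = 2*5*X^(5-1)
MU = 10*X^4
At X = 5:
MU = 10 * 5^4
MU = 10 * 625 = 6250

6250


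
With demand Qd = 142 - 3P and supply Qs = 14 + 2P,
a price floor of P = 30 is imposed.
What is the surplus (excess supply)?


At P = 30:
Qd = 142 - 3*30 = 52
Qs = 14 + 2*30 = 74
Surplus = Qs - Qd = 74 - 52 = 22

22


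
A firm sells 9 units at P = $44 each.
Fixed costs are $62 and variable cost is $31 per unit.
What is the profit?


Total Revenue = P * Q = 44 * 9 = $396
Total Cost = FC + VC*Q = 62 + 31*9 = $341
Profit = TR - TC = 396 - 341 = $55

$55


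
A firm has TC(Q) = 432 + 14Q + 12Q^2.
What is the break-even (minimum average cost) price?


AC(Q) = 432/Q + 14 + 12Q
To minimize: dAC/dQ = -432/Q^2 + 12 = 0
Q^2 = 432/12 = 36
Q* = 6
Min AC = 432/6 + 14 + 12*6
Min AC = 72 + 14 + 72 = 158

158


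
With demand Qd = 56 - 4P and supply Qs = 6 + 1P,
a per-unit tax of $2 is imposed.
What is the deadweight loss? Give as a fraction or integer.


Pre-tax equilibrium quantity: Q* = 16
Post-tax equilibrium quantity: Q_tax = 72/5
Reduction in quantity: Q* - Q_tax = 8/5
DWL = (1/2) * tax * (Q* - Q_tax)
DWL = (1/2) * 2 * 8/5 = 8/5

8/5


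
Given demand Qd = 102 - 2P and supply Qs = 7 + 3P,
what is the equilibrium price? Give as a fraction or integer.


At equilibrium, Qd = Qs.
102 - 2P = 7 + 3P
102 - 7 = 2P + 3P
95 = 5P
P* = 95/5 = 19

19


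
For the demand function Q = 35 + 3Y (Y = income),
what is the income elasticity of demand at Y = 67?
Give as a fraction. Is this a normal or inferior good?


dQ/dY = 3
At Y = 67: Q = 35 + 3*67 = 236
Ey = (dQ/dY)(Y/Q) = 3 * 67 / 236 = 201/236
Since Ey > 0, this is a normal good.

201/236 (normal good)


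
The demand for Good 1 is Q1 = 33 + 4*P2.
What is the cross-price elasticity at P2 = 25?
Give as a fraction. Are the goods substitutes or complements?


dQ1/dP2 = 4
At P2 = 25: Q1 = 33 + 4*25 = 133
Exy = (dQ1/dP2)(P2/Q1) = 4 * 25 / 133 = 100/133
Since Exy > 0, the goods are substitutes.

100/133 (substitutes)


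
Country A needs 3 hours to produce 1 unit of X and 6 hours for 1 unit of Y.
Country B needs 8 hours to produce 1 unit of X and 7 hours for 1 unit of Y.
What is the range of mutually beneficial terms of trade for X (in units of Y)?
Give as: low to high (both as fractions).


Opportunity cost of X for Country A = hours_X / hours_Y = 3/6 = 1/2 units of Y
Opportunity cost of X for Country B = hours_X / hours_Y = 8/7 = 8/7 units of Y
Terms of trade must be between the two opportunity costs.
Range: 1/2 to 8/7

1/2 to 8/7


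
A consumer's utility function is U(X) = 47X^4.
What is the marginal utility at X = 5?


MU = dU/dX = 47*4*X^(4-1)
MU = 188*X^3
At X = 5:
MU = 188 * 5^3
MU = 188 * 125 = 23500

23500


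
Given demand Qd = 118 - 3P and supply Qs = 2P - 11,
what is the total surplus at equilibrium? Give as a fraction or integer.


Find equilibrium: 118 - 3P = 2P - 11
118 + 11 = 5P
P* = 129/5 = 129/5
Q* = 2*129/5 - 11 = 203/5
Inverse demand: P = 118/3 - Q/3, so P_max = 118/3
Inverse supply: P = 11/2 + Q/2, so P_min = 11/2
CS = (1/2) * 203/5 * (118/3 - 129/5) = 41209/150
PS = (1/2) * 203/5 * (129/5 - 11/2) = 41209/100
TS = CS + PS = 41209/150 + 41209/100 = 41209/60

41209/60


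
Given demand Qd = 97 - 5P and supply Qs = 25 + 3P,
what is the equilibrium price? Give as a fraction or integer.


At equilibrium, Qd = Qs.
97 - 5P = 25 + 3P
97 - 25 = 5P + 3P
72 = 8P
P* = 72/8 = 9

9


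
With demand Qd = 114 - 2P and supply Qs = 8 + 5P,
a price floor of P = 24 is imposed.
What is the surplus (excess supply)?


At P = 24:
Qd = 114 - 2*24 = 66
Qs = 8 + 5*24 = 128
Surplus = Qs - Qd = 128 - 66 = 62

62


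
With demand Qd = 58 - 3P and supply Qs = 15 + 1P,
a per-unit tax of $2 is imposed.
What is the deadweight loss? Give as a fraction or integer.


Pre-tax equilibrium quantity: Q* = 103/4
Post-tax equilibrium quantity: Q_tax = 97/4
Reduction in quantity: Q* - Q_tax = 3/2
DWL = (1/2) * tax * (Q* - Q_tax)
DWL = (1/2) * 2 * 3/2 = 3/2

3/2


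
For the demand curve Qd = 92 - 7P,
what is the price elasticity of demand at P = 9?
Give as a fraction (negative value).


dQ/dP = -7
At P = 9: Q = 92 - 7*9 = 29
E = (dQ/dP)(P/Q) = (-7)(9/29) = -63/29

-63/29


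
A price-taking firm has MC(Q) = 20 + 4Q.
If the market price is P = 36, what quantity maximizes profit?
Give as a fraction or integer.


In perfect competition, profit is maximized where P = MC.
36 = 20 + 4Q
16 = 4Q
Q* = 16/4 = 4

4


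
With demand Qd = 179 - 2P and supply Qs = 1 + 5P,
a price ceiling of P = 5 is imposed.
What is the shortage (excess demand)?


At P = 5:
Qd = 179 - 2*5 = 169
Qs = 1 + 5*5 = 26
Shortage = Qd - Qs = 169 - 26 = 143

143


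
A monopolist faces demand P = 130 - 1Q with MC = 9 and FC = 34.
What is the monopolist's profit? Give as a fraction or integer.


MR = MC: 130 - 2Q = 9
Q* = 121/2
P* = 130 - 1*121/2 = 139/2
Profit = (P* - MC)*Q* - FC
= (139/2 - 9)*121/2 - 34
= 121/2*121/2 - 34
= 14641/4 - 34 = 14505/4

14505/4


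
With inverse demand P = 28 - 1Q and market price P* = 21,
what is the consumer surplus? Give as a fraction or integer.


Maximum willingness to pay (at Q=0): P_max = 28
Quantity demanded at P* = 21:
Q* = (28 - 21)/1 = 7
CS = (1/2) * Q* * (P_max - P*)
CS = (1/2) * 7 * (28 - 21)
CS = (1/2) * 7 * 7 = 49/2

49/2


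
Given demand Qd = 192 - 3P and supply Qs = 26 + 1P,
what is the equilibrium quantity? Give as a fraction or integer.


First find equilibrium price:
192 - 3P = 26 + 1P
P* = 166/4 = 83/2
Then substitute into demand:
Q* = 192 - 3 * 83/2 = 135/2

135/2


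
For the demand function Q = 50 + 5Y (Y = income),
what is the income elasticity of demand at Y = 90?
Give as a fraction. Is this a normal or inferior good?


dQ/dY = 5
At Y = 90: Q = 50 + 5*90 = 500
Ey = (dQ/dY)(Y/Q) = 5 * 90 / 500 = 9/10
Since Ey > 0, this is a normal good.

9/10 (normal good)


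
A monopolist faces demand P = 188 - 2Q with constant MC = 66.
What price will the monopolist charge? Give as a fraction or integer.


MR = 188 - 4Q
Set MR = MC: 188 - 4Q = 66
Q* = 61/2
Substitute into demand:
P* = 188 - 2*61/2 = 127

127


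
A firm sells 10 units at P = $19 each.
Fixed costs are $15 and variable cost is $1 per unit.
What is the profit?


Total Revenue = P * Q = 19 * 10 = $190
Total Cost = FC + VC*Q = 15 + 1*10 = $25
Profit = TR - TC = 190 - 25 = $165

$165


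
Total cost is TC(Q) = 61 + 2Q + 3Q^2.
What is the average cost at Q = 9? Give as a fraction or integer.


TC(9) = 61 + 2*9 + 3*9^2
TC(9) = 61 + 18 + 243 = 322
AC = TC/Q = 322/9 = 322/9

322/9


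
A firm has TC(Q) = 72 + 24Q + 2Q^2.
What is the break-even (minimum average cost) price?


AC(Q) = 72/Q + 24 + 2Q
To minimize: dAC/dQ = -72/Q^2 + 2 = 0
Q^2 = 72/2 = 36
Q* = 6
Min AC = 72/6 + 24 + 2*6
Min AC = 12 + 24 + 12 = 48

48


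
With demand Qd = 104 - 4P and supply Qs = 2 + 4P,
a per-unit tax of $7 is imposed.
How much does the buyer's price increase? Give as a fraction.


With a per-unit tax, the buyer's price increase depends on relative slopes.
Supply slope: d = 4, Demand slope: b = 4
Buyer's price increase = d * tax / (b + d)
= 4 * 7 / (4 + 4)
= 28 / 8 = 7/2

7/2


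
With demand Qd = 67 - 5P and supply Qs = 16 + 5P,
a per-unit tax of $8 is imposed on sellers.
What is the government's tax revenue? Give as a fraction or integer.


With tax on sellers, new supply: Qs' = 16 + 5(P - 8)
= 5P - 24
New equilibrium quantity:
Q_new = 43/2
Tax revenue = tax * Q_new = 8 * 43/2 = 172

172


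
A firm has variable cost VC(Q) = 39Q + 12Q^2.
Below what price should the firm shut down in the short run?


AVC(Q) = VC(Q)/Q = 39 + 12Q
AVC is increasing in Q, so minimum AVC is at Q -> 0+.
Min AVC = 39
The firm should shut down if P < 39.

39


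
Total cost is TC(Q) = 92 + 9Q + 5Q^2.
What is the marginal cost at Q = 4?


MC = dTC/dQ = 9 + 2*5*Q
At Q = 4:
MC = 9 + 10*4
MC = 9 + 40 = 49

49


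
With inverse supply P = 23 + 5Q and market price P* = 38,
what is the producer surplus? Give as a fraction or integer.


Minimum supply price (at Q=0): P_min = 23
Quantity supplied at P* = 38:
Q* = (38 - 23)/5 = 3
PS = (1/2) * Q* * (P* - P_min)
PS = (1/2) * 3 * (38 - 23)
PS = (1/2) * 3 * 15 = 45/2

45/2


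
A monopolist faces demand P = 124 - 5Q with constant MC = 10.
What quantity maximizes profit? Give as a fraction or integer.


TR = P*Q = (124 - 5Q)Q = 124Q - 5Q^2
MR = dTR/dQ = 124 - 10Q
Set MR = MC:
124 - 10Q = 10
114 = 10Q
Q* = 114/10 = 57/5

57/5


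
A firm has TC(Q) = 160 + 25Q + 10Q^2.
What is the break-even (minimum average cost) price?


AC(Q) = 160/Q + 25 + 10Q
To minimize: dAC/dQ = -160/Q^2 + 10 = 0
Q^2 = 160/10 = 16
Q* = 4
Min AC = 160/4 + 25 + 10*4
Min AC = 40 + 25 + 40 = 105

105


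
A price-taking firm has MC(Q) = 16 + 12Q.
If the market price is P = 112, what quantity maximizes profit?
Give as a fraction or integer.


In perfect competition, profit is maximized where P = MC.
112 = 16 + 12Q
96 = 12Q
Q* = 96/12 = 8

8


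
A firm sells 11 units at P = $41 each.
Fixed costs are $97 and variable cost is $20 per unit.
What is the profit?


Total Revenue = P * Q = 41 * 11 = $451
Total Cost = FC + VC*Q = 97 + 20*11 = $317
Profit = TR - TC = 451 - 317 = $134

$134


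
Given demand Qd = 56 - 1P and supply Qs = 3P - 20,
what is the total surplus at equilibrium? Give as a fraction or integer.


Find equilibrium: 56 - 1P = 3P - 20
56 + 20 = 4P
P* = 76/4 = 19
Q* = 3*19 - 20 = 37
Inverse demand: P = 56 - Q/1, so P_max = 56
Inverse supply: P = 20/3 + Q/3, so P_min = 20/3
CS = (1/2) * 37 * (56 - 19) = 1369/2
PS = (1/2) * 37 * (19 - 20/3) = 1369/6
TS = CS + PS = 1369/2 + 1369/6 = 2738/3

2738/3


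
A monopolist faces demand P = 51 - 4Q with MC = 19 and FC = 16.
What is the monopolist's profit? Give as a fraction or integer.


MR = MC: 51 - 8Q = 19
Q* = 4
P* = 51 - 4*4 = 35
Profit = (P* - MC)*Q* - FC
= (35 - 19)*4 - 16
= 16*4 - 16
= 64 - 16 = 48

48


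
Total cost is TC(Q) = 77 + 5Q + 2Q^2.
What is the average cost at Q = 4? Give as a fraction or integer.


TC(4) = 77 + 5*4 + 2*4^2
TC(4) = 77 + 20 + 32 = 129
AC = TC/Q = 129/4 = 129/4

129/4


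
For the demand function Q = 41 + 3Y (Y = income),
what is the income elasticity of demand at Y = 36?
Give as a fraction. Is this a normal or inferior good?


dQ/dY = 3
At Y = 36: Q = 41 + 3*36 = 149
Ey = (dQ/dY)(Y/Q) = 3 * 36 / 149 = 108/149
Since Ey > 0, this is a normal good.

108/149 (normal good)
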